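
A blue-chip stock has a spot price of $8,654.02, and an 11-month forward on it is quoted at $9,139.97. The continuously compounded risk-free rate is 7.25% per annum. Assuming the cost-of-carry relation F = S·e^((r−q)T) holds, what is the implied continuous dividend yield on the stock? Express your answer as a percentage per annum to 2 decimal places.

1.29%

From F = S·e^((r−q)T): (r − q) = ln(F/S)/T
ln(9139.97/8654.02) = ln(1.056153) = 0.054633
(r − q) = 0.054633 / (11/12) = 0.059600
q = r − ln(F/S)/T = 0.0725 − 0.059600 = 0.012900
q = 1.29%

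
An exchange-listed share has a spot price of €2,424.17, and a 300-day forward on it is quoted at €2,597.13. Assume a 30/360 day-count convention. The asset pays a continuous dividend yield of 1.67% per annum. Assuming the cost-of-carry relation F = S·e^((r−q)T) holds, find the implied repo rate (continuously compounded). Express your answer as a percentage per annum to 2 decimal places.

9.94%

From F = S·e^((r−q)T): (r − q) = ln(F/S)/T
ln(2597.13/2424.17) = ln(1.071348) = 0.068918
(r − q) = 0.068918 / (300/360) = 0.082702
r = ln(F/S)/T + q = 0.082702 + 0.0167 = 0.099402
r = 9.94%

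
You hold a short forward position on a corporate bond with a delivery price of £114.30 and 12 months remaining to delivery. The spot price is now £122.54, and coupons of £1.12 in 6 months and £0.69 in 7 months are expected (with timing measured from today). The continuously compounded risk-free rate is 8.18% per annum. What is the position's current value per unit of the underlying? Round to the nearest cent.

-£15.48

PV(remaining coupons) I = 1.12·e^(−0.0818·6/12) + 0.69·e^(−0.0818·7/12) = 1.7330
Current forward F = (S − I)·e^(rT) = (122.54 − 1.7330)·e^(0.0818·12/12) = 120.8070 × 1.085239 = 131.1045
Value (long) = (F − K)·e^(−rT) = (131.1045 − 114.30) × 0.921456 = 15.4846
Short position value = −(long value) = -£15.48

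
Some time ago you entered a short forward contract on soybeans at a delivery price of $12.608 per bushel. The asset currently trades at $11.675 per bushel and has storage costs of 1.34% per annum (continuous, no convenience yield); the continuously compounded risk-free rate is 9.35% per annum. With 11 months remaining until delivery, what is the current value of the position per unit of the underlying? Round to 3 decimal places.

Current fair forward for the remaining 11 months: F = S·e^((r + u)·T), (r + u) = 0.0935 + 0.0134 = 0.1069
F = 11.675 · e^(0.1069 × 11/12) = 11.675 × 1.102954 = 12.8770
Value of long forward = (F − K)·e^(−rT) = (12.8770 − 12.608) · e^(−0.0935·11/12)
= 0.2690 × 0.917862 = 0.247
Short position value = −(long value) = -$0.247

-$0.247 per bushel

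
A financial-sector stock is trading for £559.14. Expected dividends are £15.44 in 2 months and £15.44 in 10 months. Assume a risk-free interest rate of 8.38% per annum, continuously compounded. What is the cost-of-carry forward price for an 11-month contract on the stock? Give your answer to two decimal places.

PV(dividends) I = 15.44·e^(−0.0838·2/12) + 15.44·e^(−0.0838·10/12)
I = 15.2259 + 14.3986 = 29.6245
F = (S − I)·e^(rT) = (559.14 − 29.6245) · e^(0.0838·11/12)
= 529.5155 · e^0.076817 = 529.5155 × 1.079844 = £571.79

£571.79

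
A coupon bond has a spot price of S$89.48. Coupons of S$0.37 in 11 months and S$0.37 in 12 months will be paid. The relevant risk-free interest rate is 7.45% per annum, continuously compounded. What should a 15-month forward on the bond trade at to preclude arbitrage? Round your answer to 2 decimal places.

S$97.46

PV(coupons) I = 0.37·e^(−0.0745·11/12) + 0.37·e^(−0.0745·12/12)
I = 0.3456 + 0.3434 = 0.6890
F = (S − I)·e^(rT) = (89.48 − 0.6890) · e^(0.0745·15/12)
= 88.7910 · e^0.093125 = 88.7910 × 1.097599 = S$97.46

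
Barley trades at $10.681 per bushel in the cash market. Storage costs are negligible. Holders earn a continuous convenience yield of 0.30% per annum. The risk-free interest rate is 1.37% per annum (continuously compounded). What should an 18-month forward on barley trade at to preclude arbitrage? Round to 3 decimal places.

$10.854 per bushel

Net carry = r + u − y = 0.0137 + 0.0000 − 0.0030 = 0.0107
F = S·e^((r+u−y)T) = 10.681 · e^(0.0107 × 18/12) = 10.681 · e^0.016050
= 10.681 × 1.016179 = $10.854 per bushel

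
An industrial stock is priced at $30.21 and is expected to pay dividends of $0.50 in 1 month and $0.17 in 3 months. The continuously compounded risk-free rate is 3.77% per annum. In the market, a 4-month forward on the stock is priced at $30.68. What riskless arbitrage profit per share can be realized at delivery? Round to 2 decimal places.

PV(dividends) I = 0.50·e^(−0.0377·1/12) + 0.17·e^(−0.0377·3/12) = 0.6668
Fair forward F* = (S − I)·e^(rT) = (30.21 − 0.6668)·e^0.012567 = 29.5432 × 1.012646 = 29.9168
Market $30.68 > fair 29.9168: forward overpriced → cash-and-carry (borrow at r, buy the stock and collect the dividends, short the forward).
Profit at T = |F_mkt − F*| = |30.68 − 29.9168| = $0.76 per share

$0.76 per share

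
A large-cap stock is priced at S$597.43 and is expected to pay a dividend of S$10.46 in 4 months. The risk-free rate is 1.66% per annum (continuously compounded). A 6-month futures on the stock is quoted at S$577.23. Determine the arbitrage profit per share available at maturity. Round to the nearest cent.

PV(dividends) I = 10.46·e^(−0.0166·4/12) = 10.4023
Fair futures F* = (S − I)·e^(rT) = (597.43 − 10.4023)·e^0.008300 = 587.0277 × 1.008335 = 591.9206
Market S$577.23 < fair 591.9206: forward underpriced → reverse cash-and-carry (short the stock, invest proceeds at r, pay the dividends, go long the forward).
Profit at T = |F_mkt − F*| = |577.23 − 591.9206| = S$14.69 per share

S$14.69 per share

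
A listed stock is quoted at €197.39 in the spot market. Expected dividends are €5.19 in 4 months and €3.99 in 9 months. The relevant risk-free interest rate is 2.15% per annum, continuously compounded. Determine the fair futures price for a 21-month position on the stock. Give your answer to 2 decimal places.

PV(dividends) I = 5.19·e^(−0.0215·4/12) + 3.99·e^(−0.0215·9/12)
I = 5.1529 + 3.9262 = 9.0791
F = (S − I)·e^(rT) = (197.39 − 9.0791) · e^(0.0215·21/12)
= 188.3109 · e^0.037625 = 188.3109 × 1.038342 = €195.53

€195.53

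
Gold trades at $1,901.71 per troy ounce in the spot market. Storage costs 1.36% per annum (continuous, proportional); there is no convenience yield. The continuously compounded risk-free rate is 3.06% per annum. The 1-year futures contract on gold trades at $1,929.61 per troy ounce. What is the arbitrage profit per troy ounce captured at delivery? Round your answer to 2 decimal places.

$58.04 per troy ounce

Fair futures: F* = S·e^(carry·T), with carry = (r + u) = 0.0306 + 0.0136 = 0.0442
F* = 1901.71 · e^(0.0442 × 1) = 1901.71 · e^0.04420000 = 1901.71 × 1.04519137 = $1987.6509
Market $1929.61 < fair $1987.6509: forward underpriced → reverse cash-and-carry (short spot, go long the forward).
At maturity, profit = |F_mkt − F*| = |1929.61 − 1987.6509| = $58.04 per troy ounce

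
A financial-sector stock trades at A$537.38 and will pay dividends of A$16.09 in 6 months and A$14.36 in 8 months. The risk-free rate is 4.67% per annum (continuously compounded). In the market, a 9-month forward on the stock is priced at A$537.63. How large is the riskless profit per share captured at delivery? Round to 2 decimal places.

A$11.79 per share

PV(dividends) I = 16.09·e^(−0.0467·6/12) + 14.36·e^(−0.0467·8/12) = 29.6385
Fair forward F* = (S − I)·e^(rT) = (537.38 − 29.6385)·e^0.035025 = 507.7415 × 1.035646 = 525.8405
Market A$537.63 > fair 525.8405: forward overpriced → cash-and-carry (borrow at r, buy the stock and collect the dividends, short the forward).
Profit at T = |F_mkt − F*| = |537.63 − 525.8405| = A$11.79 per share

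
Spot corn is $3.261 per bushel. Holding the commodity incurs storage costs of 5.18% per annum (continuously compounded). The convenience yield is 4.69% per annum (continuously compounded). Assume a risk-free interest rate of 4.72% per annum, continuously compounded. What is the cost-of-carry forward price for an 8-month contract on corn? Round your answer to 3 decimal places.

Net carry = r + u − y = 0.0472 + 0.0518 − 0.0469 = 0.0521
F = S·e^((r+u−y)T) = 3.261 · e^(0.0521 × 8/12) = 3.261 · e^0.034733
= 3.261 × 1.035343 = $3.376 per bushel

$3.376 per bushel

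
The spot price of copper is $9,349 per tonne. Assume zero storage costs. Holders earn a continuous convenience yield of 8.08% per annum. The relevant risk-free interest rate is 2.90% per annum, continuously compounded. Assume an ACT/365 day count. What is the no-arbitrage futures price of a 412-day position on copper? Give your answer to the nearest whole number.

Net carry = r + u − y = 0.0290 + 0.0000 − 0.0808 = -0.0518
F = S·e^((r+u−y)T) = 9349 · e^(-0.0518 × 412/365) = 9349 · e^-0.058470
= 9349 × 0.943207 = $8,818 per tonne

$8,818 per tonne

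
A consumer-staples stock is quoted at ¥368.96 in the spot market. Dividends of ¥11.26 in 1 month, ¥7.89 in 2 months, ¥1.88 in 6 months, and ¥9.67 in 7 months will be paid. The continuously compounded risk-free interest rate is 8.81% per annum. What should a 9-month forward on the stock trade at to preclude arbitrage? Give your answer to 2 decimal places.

PV(dividends) I = 11.26·e^(−0.0881·1/12) + 7.89·e^(−0.0881·2/12) + 1.88·e^(−0.0881·6/12) + 9.67·e^(−0.0881·7/12)
I = 11.1776 + 7.7750 + 1.7990 + 9.1856 = 29.9372
F = (S − I)·e^(rT) = (368.96 − 29.9372) · e^(0.0881·9/12)
= 339.0228 · e^0.066075 = 339.0228 × 1.068307 = ¥362.18

¥362.18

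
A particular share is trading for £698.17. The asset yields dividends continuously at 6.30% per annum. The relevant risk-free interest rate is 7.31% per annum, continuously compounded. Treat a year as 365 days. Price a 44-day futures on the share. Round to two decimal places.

£699.02

F = S·e^((r − q)T) = 698.17 · e^((0.0731 − 0.0630) × 44/365)
= 698.17 · e^0.001218 = 698.17 × 1.001219
F = £699.02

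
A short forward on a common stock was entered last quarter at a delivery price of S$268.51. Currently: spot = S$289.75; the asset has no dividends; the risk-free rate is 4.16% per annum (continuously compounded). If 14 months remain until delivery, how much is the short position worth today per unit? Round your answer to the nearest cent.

Current fair forward for the remaining 14 months: F = S·e^(r·T), r = 0.0416
F = 289.75 · e^(0.0416 × 14/12) = 289.75 × 1.049730 = 304.1593
Value of long forward = (F − K)·e^(−rT) = (304.1593 − 268.51) · e^(−0.0416·14/12)
= 35.6493 × 0.952626 = 33.96
Short position value = −(long value) = -S$33.96

-S$33.96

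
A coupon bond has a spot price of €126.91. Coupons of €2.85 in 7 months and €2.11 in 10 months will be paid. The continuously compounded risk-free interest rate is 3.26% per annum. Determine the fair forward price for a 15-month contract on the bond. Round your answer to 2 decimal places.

PV(coupons) I = 2.85·e^(−0.0326·7/12) + 2.11·e^(−0.0326·10/12)
I = 2.7963 + 2.0534 = 4.8497
F = (S − I)·e^(rT) = (126.91 − 4.8497) · e^(0.0326·15/12)
= 122.0603 · e^0.040750 = 122.0603 × 1.041592 = €127.14

€127.14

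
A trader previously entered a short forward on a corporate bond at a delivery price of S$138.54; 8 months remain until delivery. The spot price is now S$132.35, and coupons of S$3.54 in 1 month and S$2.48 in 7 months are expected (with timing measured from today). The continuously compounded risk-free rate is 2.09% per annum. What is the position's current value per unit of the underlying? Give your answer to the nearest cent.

S$10.26

PV(remaining coupons) I = 3.54·e^(−0.0209·1/12) + 2.48·e^(−0.0209·7/12) = 5.9838
Current forward F = (S − I)·e^(rT) = (132.35 − 5.9838)·e^(0.0209·8/12) = 126.3662 × 1.014031 = 128.1392
Value (long) = (F − K)·e^(−rT) = (128.1392 − 138.54) × 0.986163 = -10.2569
Short position value = −(long value) = S$10.26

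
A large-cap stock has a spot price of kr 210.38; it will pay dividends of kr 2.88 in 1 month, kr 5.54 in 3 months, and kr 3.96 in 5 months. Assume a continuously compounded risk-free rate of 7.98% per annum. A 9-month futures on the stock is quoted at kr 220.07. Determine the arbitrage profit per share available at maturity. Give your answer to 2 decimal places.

PV(dividends) I = 2.88·e^(−0.0798·1/12) + 5.54·e^(−0.0798·3/12) + 3.96·e^(−0.0798·5/12) = 12.1220
Fair futures F* = (S − I)·e^(rT) = (210.38 − 12.1220)·e^0.059850 = 198.2580 × 1.061677 = 210.4860
Market kr 220.07 > fair 210.4860: forward overpriced → cash-and-carry (borrow at r, buy the stock and collect the dividends, short the forward).
Profit at T = |F_mkt − F*| = |220.07 − 210.4860| = kr 9.58 per share

kr 9.58 per share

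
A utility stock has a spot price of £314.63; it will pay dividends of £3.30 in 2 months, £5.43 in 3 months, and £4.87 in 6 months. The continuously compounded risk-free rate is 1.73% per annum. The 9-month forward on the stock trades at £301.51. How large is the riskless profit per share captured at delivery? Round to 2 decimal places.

PV(dividends) I = 3.30·e^(−0.0173·2/12) + 5.43·e^(−0.0173·3/12) + 4.87·e^(−0.0173·6/12) = 13.5251
Fair forward F* = (S − I)·e^(rT) = (314.63 − 13.5251)·e^0.012975 = 301.1049 × 1.013060 = 305.0373
Market £301.51 < fair 305.0373: forward underpriced → reverse cash-and-carry (short the stock, invest proceeds at r, pay the dividends, go long the forward).
Profit at T = |F_mkt − F*| = |301.51 − 305.0373| = £3.53 per share

£3.53 per share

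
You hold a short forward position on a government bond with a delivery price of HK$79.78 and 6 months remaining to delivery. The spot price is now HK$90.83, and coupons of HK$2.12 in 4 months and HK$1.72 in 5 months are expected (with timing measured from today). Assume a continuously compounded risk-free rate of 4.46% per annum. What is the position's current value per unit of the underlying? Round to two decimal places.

-HK$9.03

PV(remaining coupons) I = 2.12·e^(−0.0446·4/12) + 1.72·e^(−0.0446·5/12) = 3.7770
Current forward F = (S − I)·e^(rT) = (90.83 − 3.7770)·e^(0.0446·6/12) = 87.0530 × 1.022551 = 89.0161
Value (long) = (F − K)·e^(−rT) = (89.0161 − 79.78) × 0.977947 = 9.0324
Short position value = −(long value) = -HK$9.03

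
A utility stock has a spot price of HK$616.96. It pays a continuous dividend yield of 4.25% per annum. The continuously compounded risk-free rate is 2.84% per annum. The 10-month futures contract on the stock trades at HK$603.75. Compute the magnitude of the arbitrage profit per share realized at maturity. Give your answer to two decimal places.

Fair futures: F* = S·e^(carry·T), with carry = (r − q) = 0.0284 − 0.0425 = -0.0141
F* = 616.96 · e^(-0.0141 × 10/12) = 616.96 · e^-0.011750 = 616.96 × 0.988319 = HK$609.7533
Market HK$603.75 < fair HK$609.7533: forward underpriced → reverse cash-and-carry (short spot, go long the forward).
At maturity, profit = |F_mkt − F*| = |603.75 − 609.7533| = HK$6.00 per share

HK$6.00 per share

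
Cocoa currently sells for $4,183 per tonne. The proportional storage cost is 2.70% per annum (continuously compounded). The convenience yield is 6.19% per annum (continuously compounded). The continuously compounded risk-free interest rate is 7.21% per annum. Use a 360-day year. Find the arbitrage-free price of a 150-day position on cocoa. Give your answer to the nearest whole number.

$4,248 per tonne

Net carry = r + u − y = 0.0721 + 0.0270 − 0.0619 = 0.0372
F = S·e^((r+u−y)T) = 4183 · e^(0.0372 × 150/360) = 4183 · e^0.015500
= 4183 × 1.015621 = $4,248 per tonne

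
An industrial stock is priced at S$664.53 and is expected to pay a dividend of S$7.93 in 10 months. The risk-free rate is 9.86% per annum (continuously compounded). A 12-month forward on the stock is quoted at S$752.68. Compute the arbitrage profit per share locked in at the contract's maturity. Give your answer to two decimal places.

S$27.35 per share

PV(dividends) I = 7.93·e^(−0.0986·10/12) = 7.3045
Fair forward F* = (S − I)·e^(rT) = (664.53 − 7.3045)·e^0.098600 = 657.2255 × 1.103625 = 725.3305
Market S$752.68 > fair 725.3305: forward overpriced → cash-and-carry (borrow at r, buy the stock and collect the dividends, short the forward).
Profit at T = |F_mkt − F*| = |752.68 − 725.3305| = S$27.35 per share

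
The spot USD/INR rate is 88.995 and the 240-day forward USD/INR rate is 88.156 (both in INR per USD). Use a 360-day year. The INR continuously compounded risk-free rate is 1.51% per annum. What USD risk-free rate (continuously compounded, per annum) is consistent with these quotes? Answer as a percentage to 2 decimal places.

2.93%

F = S·e^((r_INR − r_USD)T) ⇒ r_USD = r_INR − ln(F/S)/T
ln(88.156/88.995) = -0.009472; /(240/360) = -0.014208
r_USD = 0.0151 + 0.014208 = 0.029308
r_USD = 2.93%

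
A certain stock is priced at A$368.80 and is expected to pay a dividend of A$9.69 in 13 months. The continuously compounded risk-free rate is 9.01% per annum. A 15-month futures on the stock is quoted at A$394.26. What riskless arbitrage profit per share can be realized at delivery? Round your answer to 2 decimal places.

A$8.67 per share

PV(dividends) I = 9.69·e^(−0.0901·13/12) = 8.7889
Fair futures F* = (S − I)·e^(rT) = (368.80 − 8.7889)·e^0.112625 = 360.0111 × 1.119212 = 402.9287
Market A$394.26 < fair 402.9287: forward underpriced → reverse cash-and-carry (short the stock, invest proceeds at r, pay the dividends, go long the forward).
Profit at T = |F_mkt − F*| = |394.26 − 402.9287| = A$8.67 per share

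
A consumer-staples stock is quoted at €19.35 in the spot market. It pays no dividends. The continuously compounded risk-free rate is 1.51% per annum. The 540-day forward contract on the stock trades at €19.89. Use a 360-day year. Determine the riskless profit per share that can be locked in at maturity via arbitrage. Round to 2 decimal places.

€0.10 per share

Fair forward: F* = S·e^(carry·T), with carry = r = 0.0151
F* = 19.35 · e^(0.0151 × 540/360) = 19.35 · e^0.022650 = 19.35 × 1.022908 = €19.7933
Market €19.89 > fair €19.7933: forward overpriced → cash-and-carry (buy spot, short the forward).
At maturity, profit = |F_mkt − F*| = |19.89 − 19.7933| = €0.10 per share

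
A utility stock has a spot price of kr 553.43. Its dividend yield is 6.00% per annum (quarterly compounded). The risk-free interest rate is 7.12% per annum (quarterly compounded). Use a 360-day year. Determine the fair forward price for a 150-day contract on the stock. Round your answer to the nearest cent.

F = S · (1+r/4)^(4T) / (1+q/4)^(4T)
= 553.43 × 1.029842 / 1.025125 = 553.43 × 1.004601
F = kr 555.98

kr 555.98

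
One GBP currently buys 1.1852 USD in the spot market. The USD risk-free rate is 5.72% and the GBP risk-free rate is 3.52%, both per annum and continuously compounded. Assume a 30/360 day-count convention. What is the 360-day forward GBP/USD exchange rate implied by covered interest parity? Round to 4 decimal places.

F = S·e^((r_USD − r_GBP)T) = 1.1852 · e^((0.0572 − 0.0352) × 360/360)
= 1.1852 · e^0.022000 = 1.1852 × 1.022244
F = 1.2116 USD per GBP

1.2116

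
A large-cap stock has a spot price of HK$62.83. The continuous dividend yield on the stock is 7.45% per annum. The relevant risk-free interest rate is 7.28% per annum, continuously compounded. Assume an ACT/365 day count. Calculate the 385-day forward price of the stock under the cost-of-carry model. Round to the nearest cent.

F = S·e^((r − q)T) = 62.83 · e^((0.0728 − 0.0745) × 385/365)
= 62.83 · e^-0.001793 = 62.83 × 0.998209
F = HK$62.72

HK$62.72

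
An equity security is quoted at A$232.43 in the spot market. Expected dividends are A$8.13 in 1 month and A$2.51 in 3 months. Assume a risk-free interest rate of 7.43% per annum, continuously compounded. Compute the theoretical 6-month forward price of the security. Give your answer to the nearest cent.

PV(dividends) I = 8.13·e^(−0.0743·1/12) + 2.51·e^(−0.0743·3/12)
I = 8.0798 + 2.4638 = 10.5436
F = (S − I)·e^(rT) = (232.43 − 10.5436) · e^(0.0743·6/12)
= 221.8864 · e^0.037150 = 221.8864 × 1.037849 = A$230.28

A$230.28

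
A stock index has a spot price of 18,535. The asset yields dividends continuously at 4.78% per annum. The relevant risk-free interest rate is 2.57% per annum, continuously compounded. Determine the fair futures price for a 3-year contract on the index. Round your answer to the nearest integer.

F = S·e^((r − q)T) = 18535 · e^((0.0257 − 0.0478) × 3)
= 18535 · e^-0.066300 = 18535 × 0.935850
F = 17,346

17,346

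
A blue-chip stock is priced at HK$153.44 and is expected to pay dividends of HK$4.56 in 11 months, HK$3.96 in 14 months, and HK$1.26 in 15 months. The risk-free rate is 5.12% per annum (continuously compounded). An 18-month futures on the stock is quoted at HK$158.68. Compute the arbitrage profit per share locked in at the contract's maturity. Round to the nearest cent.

PV(dividends) I = 4.56·e^(−0.0512·11/12) + 3.96·e^(−0.0512·14/12) + 1.26·e^(−0.0512·15/12) = 9.2632
Fair futures F* = (S − I)·e^(rT) = (153.44 − 9.2632)·e^0.076800 = 144.1768 × 1.079826 = 155.6859
Market HK$158.68 > fair 155.6859: forward overpriced → cash-and-carry (borrow at r, buy the stock and collect the dividends, short the forward).
Profit at T = |F_mkt − F*| = |158.68 − 155.6859| = HK$2.99 per share

HK$2.99 per share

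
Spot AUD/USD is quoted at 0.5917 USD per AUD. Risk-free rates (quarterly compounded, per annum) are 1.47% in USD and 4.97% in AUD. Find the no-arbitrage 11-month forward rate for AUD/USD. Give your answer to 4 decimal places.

0.5732

By covered interest parity, F = S · (1+r_USD/4)^(4T) / (1+r_AUD/4)^(4T)
= 0.5917 × 1.013541 / 1.046318 = 0.5917 × 0.968674
F = 0.5732 USD per AUD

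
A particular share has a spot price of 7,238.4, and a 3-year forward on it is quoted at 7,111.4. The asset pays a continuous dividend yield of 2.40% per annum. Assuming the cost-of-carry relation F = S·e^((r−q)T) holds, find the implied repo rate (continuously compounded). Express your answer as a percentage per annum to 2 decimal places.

From F = S·e^((r−q)T): (r − q) = ln(F/S)/T
ln(7111.4/7238.4) = ln(0.982455) = -0.017701
(r − q) = -0.017701 / (3) = -0.005900
r = ln(F/S)/T + q = -0.005900 + 0.0240 = 0.018100
r = 1.81%

1.81%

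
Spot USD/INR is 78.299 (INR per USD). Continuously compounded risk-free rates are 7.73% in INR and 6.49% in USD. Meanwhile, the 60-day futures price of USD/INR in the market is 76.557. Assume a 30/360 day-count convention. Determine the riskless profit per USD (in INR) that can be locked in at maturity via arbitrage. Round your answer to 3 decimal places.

1.904 per USD (in INR)

Fair futures: F* = S·e^(carry·T), with carry = (r_INR − r_USD) = 0.0773 − 0.0649 = 0.0124
F* = 78.299 · e^(0.0124 × 60/360) = 78.299 · e^0.002067 = 78.299 × 1.002069 = 78.4610
Market 76.557 < fair 78.4610: forward underpriced → reverse cash-and-carry (short spot, go long the forward).
At maturity, profit = |F_mkt − F*| = |76.557 − 78.4610| = 1.904 per USD (in INR)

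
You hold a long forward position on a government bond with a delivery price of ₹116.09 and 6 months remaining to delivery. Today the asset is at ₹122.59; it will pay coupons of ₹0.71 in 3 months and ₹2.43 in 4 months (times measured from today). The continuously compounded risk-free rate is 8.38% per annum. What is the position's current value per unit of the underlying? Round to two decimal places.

PV(remaining coupons) I = 0.71·e^(−0.0838·3/12) + 2.43·e^(−0.0838·4/12) = 3.0583
Current forward F = (S − I)·e^(rT) = (122.59 − 3.0583)·e^(0.0838·6/12) = 119.5317 × 1.042790 = 124.6465
Value (long) = (F − K)·e^(−rT) = (124.6465 − 116.09) × 0.958966 = 8.2054
Value = ₹8.21

₹8.21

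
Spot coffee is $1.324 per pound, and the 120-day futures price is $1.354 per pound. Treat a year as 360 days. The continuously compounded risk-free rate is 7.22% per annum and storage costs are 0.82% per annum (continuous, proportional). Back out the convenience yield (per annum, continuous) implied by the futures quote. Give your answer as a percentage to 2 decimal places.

F = S·e^((r+u−y)T) ⇒ (r+u−y) = ln(F/S)/T
ln(1.354/1.324) = 0.022406; /T ⇒ 0.067218
y = r + u − ln(F/S)/T = 0.0722 + 0.0082 − 0.067218 = 0.013182
y = 1.32%

1.32%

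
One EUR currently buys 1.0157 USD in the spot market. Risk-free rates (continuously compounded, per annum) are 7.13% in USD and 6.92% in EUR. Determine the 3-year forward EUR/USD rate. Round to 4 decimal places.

1.0221

F = S·e^((r_USD − r_EUR)T) = 1.0157 · e^((0.0713 − 0.0692) × 3)
= 1.0157 · e^0.006300 = 1.0157 × 1.006320
F = 1.0221 USD per EUR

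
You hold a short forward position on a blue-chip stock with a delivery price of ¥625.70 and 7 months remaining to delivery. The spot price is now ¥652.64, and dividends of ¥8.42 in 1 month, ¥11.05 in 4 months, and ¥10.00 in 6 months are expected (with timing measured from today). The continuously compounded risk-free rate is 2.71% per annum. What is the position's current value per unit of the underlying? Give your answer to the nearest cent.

PV(remaining dividends) I = 8.42·e^(−0.0271·1/12) + 11.05·e^(−0.0271·4/12) + 10.00·e^(−0.0271·6/12) = 29.2171
Current forward F = (S − I)·e^(rT) = (652.64 − 29.2171)·e^(0.0271·7/12) = 623.4229 × 1.015934 = 633.3565
Value (long) = (F − K)·e^(−rT) = (633.3565 − 625.70) × 0.984316 = 7.5364
Short position value = −(long value) = -¥7.54

-¥7.54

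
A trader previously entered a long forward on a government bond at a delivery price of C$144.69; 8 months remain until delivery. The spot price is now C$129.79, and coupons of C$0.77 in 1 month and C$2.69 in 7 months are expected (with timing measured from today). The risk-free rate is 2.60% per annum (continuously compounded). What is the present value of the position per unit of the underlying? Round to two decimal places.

-C$15.83

PV(remaining coupons) I = 0.77·e^(−0.0260·1/12) + 2.69·e^(−0.0260·7/12) = 3.4178
Current forward F = (S − I)·e^(rT) = (129.79 − 3.4178)·e^(0.0260·8/12) = 126.3722 × 1.017484 = 128.5817
Value (long) = (F − K)·e^(−rT) = (128.5817 − 144.69) × 0.982816 = -15.8315
Value = -C$15.83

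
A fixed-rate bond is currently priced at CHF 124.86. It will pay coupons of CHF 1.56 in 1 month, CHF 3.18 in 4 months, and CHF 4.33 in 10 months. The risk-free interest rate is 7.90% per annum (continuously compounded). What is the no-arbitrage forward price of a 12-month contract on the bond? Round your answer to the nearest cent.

PV(coupons) I = 1.56·e^(−0.0790·1/12) + 3.18·e^(−0.0790·4/12) + 4.33·e^(−0.0790·10/12)
I = 1.5498 + 3.0974 + 4.0541 = 8.7013
F = (S − I)·e^(rT) = (124.86 − 8.7013) · e^(0.0790·12/12)
= 116.1587 · e^0.079000 = 116.1587 × 1.082204 = CHF 125.71

CHF 125.71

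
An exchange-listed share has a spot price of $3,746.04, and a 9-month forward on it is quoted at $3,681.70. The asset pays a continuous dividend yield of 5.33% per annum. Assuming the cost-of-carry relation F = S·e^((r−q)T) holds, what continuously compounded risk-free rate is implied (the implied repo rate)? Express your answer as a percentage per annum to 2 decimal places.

3.02%

From F = S·e^((r−q)T): (r − q) = ln(F/S)/T
ln(3681.70/3746.04) = ln(0.982825) = -0.017324
(r − q) = -0.017324 / (9/12) = -0.023099
r = ln(F/S)/T + q = -0.023099 + 0.0533 = 0.030201
r = 3.02%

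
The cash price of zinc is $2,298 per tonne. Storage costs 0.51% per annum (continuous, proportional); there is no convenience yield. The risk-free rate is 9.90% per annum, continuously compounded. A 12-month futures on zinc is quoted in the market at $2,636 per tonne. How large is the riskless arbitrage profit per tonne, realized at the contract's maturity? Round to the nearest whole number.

Fair futures: F* = S·e^(carry·T), with carry = (r + u) = 0.0990 + 0.0051 = 0.1041
F* = 2298 · e^(0.1041 × 12/12) = 2298 · e^0.104100 = 2298 × 1.109711 = $2550.1159
Market $2636 > fair $2550.1159: forward overpriced → cash-and-carry (buy spot, short the forward).
At maturity, profit = |F_mkt − F*| = |2636 − 2550.1159| = $86 per tonne

$86 per tonne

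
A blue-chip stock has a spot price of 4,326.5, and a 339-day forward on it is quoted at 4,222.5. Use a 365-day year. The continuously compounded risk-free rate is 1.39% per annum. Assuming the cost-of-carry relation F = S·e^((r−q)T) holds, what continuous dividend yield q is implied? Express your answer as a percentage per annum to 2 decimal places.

4.01%

From F = S·e^((r−q)T): (r − q) = ln(F/S)/T
ln(4222.5/4326.5) = ln(0.975962) = -0.024332
(r − q) = -0.024332 / (339/365) = -0.026198
q = r − ln(F/S)/T = 0.0139 + 0.026198 = 0.040098
q = 4.01%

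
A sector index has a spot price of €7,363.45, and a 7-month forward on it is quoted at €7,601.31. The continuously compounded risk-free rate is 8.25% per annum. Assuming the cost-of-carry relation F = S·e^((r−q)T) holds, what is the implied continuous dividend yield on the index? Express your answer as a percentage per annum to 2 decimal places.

2.80%

From F = S·e^((r−q)T): (r − q) = ln(F/S)/T
ln(7601.31/7363.45) = ln(1.032303) = 0.031792
(r − q) = 0.031792 / (7/12) = 0.054501
q = r − ln(F/S)/T = 0.0825 − 0.054501 = 0.027999
q = 2.80%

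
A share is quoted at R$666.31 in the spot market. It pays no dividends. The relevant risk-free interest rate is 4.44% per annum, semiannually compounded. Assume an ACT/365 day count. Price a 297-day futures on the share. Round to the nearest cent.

R$690.55

F = S · (1+r/2)^(2T)
= 666.31 × 1.036379
F = R$690.55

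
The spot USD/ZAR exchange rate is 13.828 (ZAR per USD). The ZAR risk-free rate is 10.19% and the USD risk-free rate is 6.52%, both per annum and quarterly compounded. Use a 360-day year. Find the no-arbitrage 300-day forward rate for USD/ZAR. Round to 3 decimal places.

By covered interest parity, F = S · (1+r_ZAR/4)^(4T) / (1+r_USD/4)^(4T)
= 13.828 × 1.087469 / 1.055374 = 13.828 × 1.030411
F = 14.249 ZAR per USD

14.249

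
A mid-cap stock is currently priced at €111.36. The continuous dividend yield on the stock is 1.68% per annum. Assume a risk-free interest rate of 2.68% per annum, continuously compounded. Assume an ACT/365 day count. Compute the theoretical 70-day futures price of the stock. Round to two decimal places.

F = S·e^((r − q)T) = 111.36 · e^((0.0268 − 0.0168) × 70/365)
= 111.36 · e^0.001918 = 111.36 × 1.001920
F = €111.57

€111.57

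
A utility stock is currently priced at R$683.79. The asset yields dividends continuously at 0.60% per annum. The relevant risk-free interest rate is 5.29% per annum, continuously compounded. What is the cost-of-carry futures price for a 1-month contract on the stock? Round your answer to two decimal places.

R$686.47

F = S·e^((r − q)T) = 683.79 · e^((0.0529 − 0.0060) × 1/12)
= 683.79 · e^0.003908 = 683.79 × 1.003916
F = R$686.47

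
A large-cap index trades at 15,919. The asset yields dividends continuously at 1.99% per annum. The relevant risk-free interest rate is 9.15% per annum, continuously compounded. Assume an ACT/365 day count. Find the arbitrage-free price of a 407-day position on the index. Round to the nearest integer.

17,242

F = S·e^((r − q)T) = 15919 · e^((0.0915 − 0.0199) × 407/365)
= 15919 · e^0.079839 = 15919 × 1.083113
F = 17,242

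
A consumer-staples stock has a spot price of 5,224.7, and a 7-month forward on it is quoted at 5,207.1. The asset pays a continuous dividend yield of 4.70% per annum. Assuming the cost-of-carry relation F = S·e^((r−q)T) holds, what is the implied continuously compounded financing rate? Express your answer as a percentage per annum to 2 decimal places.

4.12%

From F = S·e^((r−q)T): (r − q) = ln(F/S)/T
ln(5207.1/5224.7) = ln(0.996631) = -0.003375
(r − q) = -0.003375 / (7/12) = -0.005786
r = ln(F/S)/T + q = -0.005786 + 0.0470 = 0.041214
r = 4.12%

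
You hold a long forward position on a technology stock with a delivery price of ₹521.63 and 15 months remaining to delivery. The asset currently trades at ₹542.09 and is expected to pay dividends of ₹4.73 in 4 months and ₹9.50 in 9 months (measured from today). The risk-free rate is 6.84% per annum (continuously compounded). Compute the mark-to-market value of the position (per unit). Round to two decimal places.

₹49.56

PV(remaining dividends) I = 4.73·e^(−0.0684·4/12) + 9.50·e^(−0.0684·9/12) = 13.6483
Current forward F = (S − I)·e^(rT) = (542.09 − 13.6483)·e^(0.0684·15/12) = 528.4417 × 1.089262 = 575.6115
Value (long) = (F − K)·e^(−rT) = (575.6115 − 521.63) × 0.918053 = 49.5579
Value = ₹49.56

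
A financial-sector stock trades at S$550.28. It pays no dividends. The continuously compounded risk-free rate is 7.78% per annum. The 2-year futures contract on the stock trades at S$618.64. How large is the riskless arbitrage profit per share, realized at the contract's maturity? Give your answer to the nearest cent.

Fair futures: F* = S·e^(carry·T), with carry = r = 0.0778
F* = 550.28 · e^(0.0778 × 2) = 550.28 · e^0.155600 = 550.28 × 1.168359 = S$642.9246
Market S$618.64 < fair S$642.9246: forward underpriced → reverse cash-and-carry (short spot, go long the forward).
At maturity, profit = |F_mkt − F*| = |618.64 − 642.9246| = S$24.28 per share

S$24.28 per share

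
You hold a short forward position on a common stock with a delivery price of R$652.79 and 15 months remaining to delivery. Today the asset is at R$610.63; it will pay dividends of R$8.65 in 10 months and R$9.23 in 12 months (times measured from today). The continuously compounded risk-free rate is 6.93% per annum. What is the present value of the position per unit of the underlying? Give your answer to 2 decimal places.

PV(remaining dividends) I = 8.65·e^(−0.0693·10/12) + 9.23·e^(−0.0693·12/12) = 16.7766
Current forward F = (S − I)·e^(rT) = (610.63 − 16.7766)·e^(0.0693·15/12) = 593.8534 × 1.090488 = 647.5900
Value (long) = (F − K)·e^(−rT) = (647.5900 − 652.79) × 0.917021 = -4.7685
Short position value = −(long value) = R$4.77

R$4.77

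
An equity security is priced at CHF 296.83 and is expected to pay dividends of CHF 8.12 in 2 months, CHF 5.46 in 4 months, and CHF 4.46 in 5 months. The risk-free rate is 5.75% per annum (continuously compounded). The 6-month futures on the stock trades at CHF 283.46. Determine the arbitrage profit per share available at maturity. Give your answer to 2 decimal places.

PV(dividends) I = 8.12·e^(−0.0575·2/12) + 5.46·e^(−0.0575·4/12) + 4.46·e^(−0.0575·5/12) = 17.7533
Fair futures F* = (S − I)·e^(rT) = (296.83 − 17.7533)·e^0.028750 = 279.0767 × 1.029167 = 287.2165
Market CHF 283.46 < fair 287.2165: forward underpriced → reverse cash-and-carry (short the stock, invest proceeds at r, pay the dividends, go long the forward).
Profit at T = |F_mkt − F*| = |283.46 − 287.2165| = CHF 3.76 per share

CHF 3.76 per share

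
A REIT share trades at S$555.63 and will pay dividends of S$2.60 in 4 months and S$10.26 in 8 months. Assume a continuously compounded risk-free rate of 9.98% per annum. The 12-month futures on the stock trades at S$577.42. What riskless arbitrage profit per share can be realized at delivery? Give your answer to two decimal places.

S$23.14 per share

PV(dividends) I = 2.60·e^(−0.0998·4/12) + 10.26·e^(−0.0998·8/12) = 12.1145
Fair futures F* = (S − I)·e^(rT) = (555.63 − 12.1145)·e^0.099800 = 543.5155 × 1.104950 = 600.5575
Market S$577.42 < fair 600.5575: forward underpriced → reverse cash-and-carry (short the stock, invest proceeds at r, pay the dividends, go long the forward).
Profit at T = |F_mkt − F*| = |577.42 − 600.5575| = S$23.14 per share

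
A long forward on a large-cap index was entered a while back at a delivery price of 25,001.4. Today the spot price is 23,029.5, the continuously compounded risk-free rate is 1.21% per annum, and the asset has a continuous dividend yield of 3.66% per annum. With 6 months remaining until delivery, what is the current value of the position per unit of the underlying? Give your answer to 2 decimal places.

-2238.71

Current fair forward for the remaining 6 months: F = S·e^((r − q)·T), (r − q) = 0.0121 − 0.0366 = -0.0245
F = 23029.5 · e^(-0.0245 × 6/12) = 23029.5 × 0.98782473 = 22749.1096
Value of long forward = (F − K)·e^(−rT) = (22749.1096 − 25001.4) · e^(−0.0121·6/12)
= -2252.2904 × 0.99396826 = -2238.71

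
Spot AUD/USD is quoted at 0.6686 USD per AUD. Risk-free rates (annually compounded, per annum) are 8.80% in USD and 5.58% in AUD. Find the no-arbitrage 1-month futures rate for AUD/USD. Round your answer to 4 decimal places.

By covered interest parity, F = S · (1+r_USD)^T / (1+r_AUD)^T
= 0.6686 × 1.007053 / 1.004535 = 0.6686 × 1.002507
F = 0.6703 USD per AUD

0.6703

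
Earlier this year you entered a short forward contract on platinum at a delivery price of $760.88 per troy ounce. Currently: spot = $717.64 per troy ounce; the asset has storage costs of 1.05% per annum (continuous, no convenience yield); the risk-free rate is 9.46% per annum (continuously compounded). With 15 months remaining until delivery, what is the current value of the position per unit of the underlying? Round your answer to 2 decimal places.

-$51.10 per troy ounce

Current fair forward for the remaining 15 months: F = S·e^((r + u)·T), (r + u) = 0.0946 + 0.0105 = 0.1051
F = 717.64 · e^(0.1051 × 15/12) = 717.64 × 1.140395 = 818.3931
Value of long forward = (F − K)·e^(−rT) = (818.3931 − 760.88) · e^(−0.0946·15/12)
= 57.5131 × 0.888474 = 51.10
Short position value = −(long value) = -$51.10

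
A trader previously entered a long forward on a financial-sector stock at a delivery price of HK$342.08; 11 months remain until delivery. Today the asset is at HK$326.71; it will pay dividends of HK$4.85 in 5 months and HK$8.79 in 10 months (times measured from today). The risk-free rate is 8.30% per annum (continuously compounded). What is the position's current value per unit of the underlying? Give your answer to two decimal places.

-HK$3.20

PV(remaining dividends) I = 4.85·e^(−0.0830·5/12) + 8.79·e^(−0.0830·10/12) = 12.8877
Current forward F = (S − I)·e^(rT) = (326.71 − 12.8877)·e^(0.0830·11/12) = 313.8223 × 1.079052 = 338.6306
Value (long) = (F − K)·e^(−rT) = (338.6306 − 342.08) × 0.926739 = -3.1967
Value = -HK$3.20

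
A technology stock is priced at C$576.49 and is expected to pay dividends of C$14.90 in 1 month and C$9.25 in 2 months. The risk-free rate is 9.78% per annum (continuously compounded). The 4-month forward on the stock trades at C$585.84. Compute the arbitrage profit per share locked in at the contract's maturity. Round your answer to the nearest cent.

C$14.92 per share

PV(dividends) I = 14.90·e^(−0.0978·1/12) + 9.25·e^(−0.0978·2/12) = 23.8795
Fair forward F* = (S − I)·e^(rT) = (576.49 − 23.8795)·e^0.032600 = 552.6105 × 1.033137 = 570.9224
Market C$585.84 > fair 570.9224: forward overpriced → cash-and-carry (borrow at r, buy the stock and collect the dividends, short the forward).
Profit at T = |F_mkt − F*| = |585.84 − 570.9224| = C$14.92 per share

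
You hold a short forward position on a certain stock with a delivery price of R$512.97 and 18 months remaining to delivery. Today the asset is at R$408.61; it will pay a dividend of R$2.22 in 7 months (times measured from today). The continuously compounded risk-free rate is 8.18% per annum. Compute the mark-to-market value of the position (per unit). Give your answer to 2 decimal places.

PV(remaining dividends) I = 2.22·e^(−0.0818·7/12) = 2.1166
Current forward F = (S − I)·e^(rT) = (408.61 − 2.1166)·e^(0.0818·18/12) = 406.4934 × 1.130545 = 459.5591
Value (long) = (F − K)·e^(−rT) = (459.5591 − 512.97) × 0.884529 = -47.2435
Short position value = −(long value) = R$47.24

R$47.24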